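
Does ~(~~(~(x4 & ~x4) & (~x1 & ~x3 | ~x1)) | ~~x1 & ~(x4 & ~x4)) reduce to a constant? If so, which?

yes, False

~(~~(~(x4 & ~x4) & (~x1 & ~x3 | ~x1)) | ~~x1 & ~(x4 & ~x4))
= ~(~~(~(x4 & ~x4) & ~x1) | ~~x1 & ~(x4 & ~x4))
= ~(~(x4 & ~x4) & ~x1 | ~~x1 & ~(x4 & ~x4))
= ~(~(x4 & ~x4) & ~x1 | x1 & ~(x4 & ~x4))
= ~~(x4 & ~x4)
= x4 & ~x4
= 0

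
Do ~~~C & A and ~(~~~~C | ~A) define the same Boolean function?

E1: ~~~C & A
    = ~C & A   (double negation)
E2: ~(~~~~C | ~A)
    = ~(~~C | ~A)   (double negation)
    = ~C & A   (De Morgan)
Both reduce to ~C & A, so they are equivalent.

Yes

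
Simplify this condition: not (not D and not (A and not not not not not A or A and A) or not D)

not (not D and not (A and not not not not not A or A and A) or not D)
= not (not D and not (A and not not not A or A and A) or not D)   — double negation
= not (not D and not (A and not A or A and A) or not D)   — double negation
= not (not D and not A or not D)   — distribution
= not not D   — absorption
= D   — double negation

D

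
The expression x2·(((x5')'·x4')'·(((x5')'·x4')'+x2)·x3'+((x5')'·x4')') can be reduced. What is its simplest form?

x2·(((x5')'·x4')'·(((x5')'·x4')'+x2)·x3'+((x5')'·x4')')
= x2·(((x5')'·x4')'·x3'+((x5')'·x4')')   [absorption]
= x2·((x5')'·x4')'   [absorption]
= x2·(x5'+x4)   [De Morgan]

x2·(x5'+x4)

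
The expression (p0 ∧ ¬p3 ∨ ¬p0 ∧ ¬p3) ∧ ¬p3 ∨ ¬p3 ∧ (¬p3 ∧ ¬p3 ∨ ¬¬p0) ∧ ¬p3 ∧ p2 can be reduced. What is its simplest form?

¬p3

(p0 ∧ ¬p3 ∨ ¬p0 ∧ ¬p3) ∧ ¬p3 ∨ ¬p3 ∧ (¬p3 ∧ ¬p3 ∨ ¬¬p0) ∧ ¬p3 ∧ p2
= (p0 ∧ ¬p3 ∨ ¬p0 ∧ ¬p3) ∧ ¬p3 ∨ ¬p3 ∧ (¬p3 ∨ ¬¬p0) ∧ ¬p3 ∧ p2   [idempotence]
= (p0 ∧ ¬p3 ∨ ¬p0 ∧ ¬p3) ∧ ¬p3 ∨ ¬p3 ∧ (¬p3 ∨ p0) ∧ ¬p3 ∧ p2   [double negation]
= (p0 ∧ ¬p3 ∨ ¬p0 ∧ ¬p3) ∧ ¬p3 ∨ ¬p3 ∧ ¬p3 ∧ p2   [absorption]
= ¬p3 ∧ ¬p3 ∨ ¬p3 ∧ ¬p3 ∧ p2   [distribution]
= ¬p3 ∧ ¬p3   [absorption]
= ¬p3   [idempotence]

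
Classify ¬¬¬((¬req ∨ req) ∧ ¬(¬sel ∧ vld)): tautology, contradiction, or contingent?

¬¬¬((¬req ∨ req) ∧ ¬(¬sel ∧ vld))
= ¬¬¬¬(¬sel ∧ vld)   (complement / identity)
= ¬¬(¬sel ∧ vld)   (double negation)
= ¬sel ∧ vld   (double negation)
This depends on sel, vld, so it is not a constant.

contingent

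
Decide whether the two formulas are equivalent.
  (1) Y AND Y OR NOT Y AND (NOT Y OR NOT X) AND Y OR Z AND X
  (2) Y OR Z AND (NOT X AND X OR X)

Yes

E1: Y AND Y OR NOT Y AND (NOT Y OR NOT X) AND Y OR Z AND X
    = Y AND Y OR NOT Y AND Y OR Z AND X
    = Y OR Z AND X
E2: Y OR Z AND (NOT X AND X OR X)
    = Y OR Z AND X
Both reduce to Y OR Z AND X, so they are equivalent.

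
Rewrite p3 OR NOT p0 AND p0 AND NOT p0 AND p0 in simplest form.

p3 OR NOT p0 AND p0 AND NOT p0 AND p0
= p3 OR NOT p0 AND p0   (idempotence)
= p3   (complement / identity)

p3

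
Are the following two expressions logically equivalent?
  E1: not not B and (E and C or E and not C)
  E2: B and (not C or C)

No

E1: not not B and (E and C or E and not C)
    = not not B and E
    = B and E
E2: B and (not C or C)
    = B
These differ: at B=1, C=0, E=0, E1 = 0 but E2 = 1.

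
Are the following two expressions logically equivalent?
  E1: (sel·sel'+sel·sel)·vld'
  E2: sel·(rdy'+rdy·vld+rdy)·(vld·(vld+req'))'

E1: (sel·sel'+sel·sel)·vld'
    = sel·vld'   [distribution]
E2: sel·(rdy'+rdy·vld+rdy)·(vld·(vld+req'))'
    = sel·(rdy'+rdy)·(vld·(vld+req'))'   [absorption]
    = sel·(vld·(vld+req'))'   [complement / identity]
    = sel·vld'   [absorption]
Both reduce to sel·vld', so they are equivalent.

Yes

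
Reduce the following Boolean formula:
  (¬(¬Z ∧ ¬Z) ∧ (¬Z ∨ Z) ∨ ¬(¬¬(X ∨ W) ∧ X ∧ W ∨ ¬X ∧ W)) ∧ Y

(¬(¬Z ∧ ¬Z) ∧ (¬Z ∨ Z) ∨ ¬(¬¬(X ∨ W) ∧ X ∧ W ∨ ¬X ∧ W)) ∧ Y
= (¬(¬Z ∧ ¬Z) ∧ (¬Z ∨ Z) ∨ ¬((X ∨ W) ∧ X ∧ W ∨ ¬X ∧ W)) ∧ Y
= ((Z ∨ Z) ∧ (¬Z ∨ Z) ∨ ¬((X ∨ W) ∧ X ∧ W ∨ ¬X ∧ W)) ∧ Y
= ((Z ∨ Z) ∧ (¬Z ∨ Z) ∨ ¬(X ∧ W ∨ ¬X ∧ W)) ∧ Y
= ((Z ∨ Z) ∧ (¬Z ∨ Z) ∨ ¬W) ∧ Y
= (Z ∨ Z ∧ ¬Z ∨ ¬W) ∧ Y
= (Z ∨ ¬W) ∧ Y

(Z ∨ ¬W) ∧ Y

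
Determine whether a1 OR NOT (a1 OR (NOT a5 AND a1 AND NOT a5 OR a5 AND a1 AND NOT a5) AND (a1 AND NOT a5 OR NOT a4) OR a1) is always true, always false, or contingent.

always true

a1 OR NOT (a1 OR (NOT a5 AND a1 AND NOT a5 OR a5 AND a1 AND NOT a5) AND (a1 AND NOT a5 OR NOT a4) OR a1)
= a1 OR NOT (a1 OR a1 AND NOT a5 AND (a1 AND NOT a5 OR NOT a4) OR a1)   (distribution)
= a1 OR NOT (a1 OR a1 AND NOT a5 OR a1)   (absorption)
= a1 OR NOT (a1 OR a1)   (absorption)
= a1 OR NOT a1   (idempotence)
= TRUE   (complement)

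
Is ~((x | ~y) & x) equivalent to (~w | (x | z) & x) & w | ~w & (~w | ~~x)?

E1: ~((x | ~y) & x)
    = ~x
E2: (~w | (x | z) & x) & w | ~w & (~w | ~~x)
    = (~w | x) & w | ~w & (~w | ~~x)
    = (~w | x) & w | ~w & (~w | x)
    = ~w | x
These differ: at w=0, x=1, y=0, z=0, E1 = 0 but E2 = 1.

No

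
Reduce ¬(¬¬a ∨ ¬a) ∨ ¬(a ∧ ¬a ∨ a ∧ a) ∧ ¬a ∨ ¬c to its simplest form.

¬a ∨ ¬c

¬(¬¬a ∨ ¬a) ∨ ¬(a ∧ ¬a ∨ a ∧ a) ∧ ¬a ∨ ¬c
= ¬a ∧ a ∨ ¬(a ∧ ¬a ∨ a ∧ a) ∧ ¬a ∨ ¬c   (De Morgan)
= ¬a ∧ a ∨ ¬a ∧ ¬a ∨ ¬c   (distribution)
= ¬a ∨ ¬c   (distribution)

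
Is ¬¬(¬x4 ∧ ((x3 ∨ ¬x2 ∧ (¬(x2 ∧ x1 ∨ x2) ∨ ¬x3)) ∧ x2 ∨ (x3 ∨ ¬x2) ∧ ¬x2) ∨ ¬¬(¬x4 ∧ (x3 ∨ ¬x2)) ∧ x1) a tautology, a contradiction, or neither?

neither

¬¬(¬x4 ∧ ((x3 ∨ ¬x2 ∧ (¬(x2 ∧ x1 ∨ x2) ∨ ¬x3)) ∧ x2 ∨ (x3 ∨ ¬x2) ∧ ¬x2) ∨ ¬¬(¬x4 ∧ (x3 ∨ ¬x2)) ∧ x1)
= ¬¬(¬x4 ∧ ((x3 ∨ ¬x2 ∧ (¬x2 ∨ ¬x3)) ∧ x2 ∨ (x3 ∨ ¬x2) ∧ ¬x2) ∨ ¬¬(¬x4 ∧ (x3 ∨ ¬x2)) ∧ x1)   (absorption)
= ¬¬(¬x4 ∧ ((x3 ∨ ¬x2 ∧ (¬x2 ∨ ¬x3)) ∧ x2 ∨ (x3 ∨ ¬x2) ∧ ¬x2) ∨ ¬x4 ∧ (x3 ∨ ¬x2) ∧ x1)   (double negation)
= ¬¬(¬x4 ∧ ((x3 ∨ ¬x2) ∧ x2 ∨ (x3 ∨ ¬x2) ∧ ¬x2) ∨ ¬x4 ∧ (x3 ∨ ¬x2) ∧ x1)   (absorption)
= ¬¬(¬x4 ∧ (x3 ∨ ¬x2) ∨ ¬x4 ∧ (x3 ∨ ¬x2) ∧ x1)   (distribution)
= ¬¬(¬x4 ∧ (x3 ∨ ¬x2))   (absorption)
= ¬x4 ∧ (x3 ∨ ¬x2)   (double negation)
This depends on x2, x3, x4, so it is not a constant.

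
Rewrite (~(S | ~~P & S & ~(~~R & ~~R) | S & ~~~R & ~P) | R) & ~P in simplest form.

(~S | R) & ~P

(~(S | ~~P & S & ~(~~R & ~~R) | S & ~~~R & ~P) | R) & ~P
= (~(S | ~~P & S & ~~~R | S & ~~~R & ~P) | R) & ~P   — idempotence
= (~(S | P & S & ~~~R | S & ~~~R & ~P) | R) & ~P   — double negation
= (~(S | S & ~~~R) | R) & ~P   — distribution
= (~(S | S & ~R) | R) & ~P   — double negation
= (~S | R) & ~P   — absorption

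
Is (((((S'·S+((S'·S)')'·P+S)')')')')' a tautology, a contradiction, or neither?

(((((S'·S+((S'·S)')'·P+S)')')')')'
= (((((S'·S+S'·S·P+S)')')')')'   [double negation]
= (((S'·S+S'·S·P+S)')')'   [double negation]
= (((S'·S+S)')')'   [absorption]
= ((S')')'   [complement / identity]
= S'   [double negation]
This depends on S, so it is not a constant.

neither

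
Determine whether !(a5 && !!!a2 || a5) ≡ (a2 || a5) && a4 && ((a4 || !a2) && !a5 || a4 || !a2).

No

E1: !(a5 && !!!a2 || a5)
    = !(a5 && !a2 || a5)   [double negation]
    = !a5   [absorption]
E2: (a2 || a5) && a4 && ((a4 || !a2) && !a5 || a4 || !a2)
    = (a2 || a5) && a4 && (a4 || !a2)   [absorption]
    = (a2 || a5) && a4   [absorption]
These differ: at a2=0, a4=0, a5=0, E1 = 1 but E2 = 0.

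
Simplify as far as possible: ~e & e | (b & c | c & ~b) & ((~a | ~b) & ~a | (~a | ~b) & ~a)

c & ~a

~e & e | (b & c | c & ~b) & ((~a | ~b) & ~a | (~a | ~b) & ~a)
= ~e & e | c & ((~a | ~b) & ~a | (~a | ~b) & ~a)   (distribution)
= ~e & e | c & (~a | ~b) & ~a   (idempotence)
= ~e & e | c & ~a   (absorption)
= c & ~a   (complement / identity)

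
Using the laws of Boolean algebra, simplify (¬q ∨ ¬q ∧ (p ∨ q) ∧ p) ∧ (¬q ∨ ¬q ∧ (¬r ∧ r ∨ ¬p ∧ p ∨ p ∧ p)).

¬q

(¬q ∨ ¬q ∧ (p ∨ q) ∧ p) ∧ (¬q ∨ ¬q ∧ (¬r ∧ r ∨ ¬p ∧ p ∨ p ∧ p))
= (¬q ∨ ¬q ∧ (p ∨ q) ∧ p) ∧ (¬q ∨ ¬q ∧ (¬r ∧ r ∨ p))   [distribution]
= (¬q ∨ ¬q ∧ p) ∧ (¬q ∨ ¬q ∧ (¬r ∧ r ∨ p))   [absorption]
= (¬q ∨ ¬q ∧ p) ∧ (¬q ∨ ¬q ∧ p)   [complement / identity]
= ¬q ∨ ¬q ∧ p   [idempotence]
= ¬q   [absorption]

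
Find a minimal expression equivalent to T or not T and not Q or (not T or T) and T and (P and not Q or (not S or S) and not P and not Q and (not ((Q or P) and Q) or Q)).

T or not Q

T or not T and not Q or (not T or T) and T and (P and not Q or (not S or S) and not P and not Q and (not ((Q or P) and Q) or Q))
= T or not T and not Q or T and (P and not Q or (not S or S) and not P and not Q and (not ((Q or P) and Q) or Q))   — complement / identity
= T or not T and not Q or T and (P and not Q or (not S or S) and not P and not Q and (not Q or Q))   — absorption
= T or not T and not Q or T and (P and not Q or (not S or S) and not P and not Q)   — complement / identity
= T or not T and not Q or T and (P and not Q or not P and not Q)   — complement / identity
= T or not T and not Q or T and not Q   — distribution
= T or not Q   — distribution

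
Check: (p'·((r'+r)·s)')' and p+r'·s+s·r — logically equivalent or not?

E1: (p'·((r'+r)·s)')'
    = p+(r'+r)·s   — De Morgan
    = p+s   — complement / identity
E2: p+r'·s+s·r
    = p+s   — distribution
Both reduce to p+s, so they are equivalent.

Yes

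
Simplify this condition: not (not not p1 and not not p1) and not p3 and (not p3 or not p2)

not p1 and not p3

not (not not p1 and not not p1) and not p3 and (not p3 or not p2)
= not (not not p1 and not not p1) and not p3   (absorption)
= not not not p1 and not p3   (idempotence)
= not p1 and not p3   (double negation)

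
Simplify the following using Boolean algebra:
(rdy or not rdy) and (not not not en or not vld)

not en or not vld

(rdy or not rdy) and (not not not en or not vld)
= not not not en or not vld
= not en or not vld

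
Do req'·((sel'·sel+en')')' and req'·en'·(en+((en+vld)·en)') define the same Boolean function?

E1: req'·((sel'·sel+en')')'
    = req'·((en')')'   (complement / identity)
    = req'·en'   (double negation)
E2: req'·en'·(en+((en+vld)·en)')
    = req'·en'·(en+en')   (absorption)
    = req'·en'   (complement / identity)
Both reduce to req'·en', so they are equivalent.

Yes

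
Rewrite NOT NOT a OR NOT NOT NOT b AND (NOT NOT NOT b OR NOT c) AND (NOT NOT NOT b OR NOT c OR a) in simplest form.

a OR NOT b

NOT NOT a OR NOT NOT NOT b AND (NOT NOT NOT b OR NOT c) AND (NOT NOT NOT b OR NOT c OR a)
= NOT NOT a OR NOT NOT NOT b AND (NOT NOT NOT b OR NOT c)   (absorption)
= NOT NOT a OR NOT NOT NOT b   (absorption)
= a OR NOT NOT NOT b   (double negation)
= a OR NOT b   (double negation)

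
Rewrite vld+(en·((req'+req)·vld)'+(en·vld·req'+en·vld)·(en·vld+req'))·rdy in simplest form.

vld+(en·((req'+req)·vld)'+(en·vld·req'+en·vld)·(en·vld+req'))·rdy
= vld+(en·((req'+req)·vld)'+en·vld·(en·vld+req'))·rdy   [absorption]
= vld+(en·vld'+en·vld·(en·vld+req'))·rdy   [complement / identity]
= vld+(en·vld'+en·vld)·rdy   [absorption]
= vld+en·rdy   [distribution]

vld+en·rdy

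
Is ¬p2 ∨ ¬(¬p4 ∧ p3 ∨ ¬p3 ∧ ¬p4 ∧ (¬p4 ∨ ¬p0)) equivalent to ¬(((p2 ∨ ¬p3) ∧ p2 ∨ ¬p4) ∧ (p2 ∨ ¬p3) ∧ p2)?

E1: ¬p2 ∨ ¬(¬p4 ∧ p3 ∨ ¬p3 ∧ ¬p4 ∧ (¬p4 ∨ ¬p0))
    = ¬p2 ∨ ¬(¬p4 ∧ p3 ∨ ¬p3 ∧ ¬p4)
    = ¬p2 ∨ ¬¬p4
    = ¬p2 ∨ p4
E2: ¬(((p2 ∨ ¬p3) ∧ p2 ∨ ¬p4) ∧ (p2 ∨ ¬p3) ∧ p2)
    = ¬((p2 ∨ ¬p3) ∧ p2)
    = ¬p2
These differ: at p0=0, p2=1, p3=0, p4=1, E1 = 1 but E2 = 0.

No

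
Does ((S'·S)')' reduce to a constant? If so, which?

((S'·S)')'
= S'·S   — double negation
= 0   — complement

yes, False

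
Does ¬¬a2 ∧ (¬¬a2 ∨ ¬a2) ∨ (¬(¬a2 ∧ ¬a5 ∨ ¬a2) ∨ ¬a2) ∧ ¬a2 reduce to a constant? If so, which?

¬¬a2 ∧ (¬¬a2 ∨ ¬a2) ∨ (¬(¬a2 ∧ ¬a5 ∨ ¬a2) ∨ ¬a2) ∧ ¬a2
= ¬¬a2 ∧ (¬¬a2 ∨ ¬a2) ∨ (¬¬a2 ∨ ¬a2) ∧ ¬a2   — absorption
= (¬¬a2 ∨ ¬a2) ∧ (¬¬a2 ∨ ¬a2)   — distribution
= ¬¬a2 ∨ ¬a2   — idempotence
= a2 ∨ ¬a2   — double negation
= True   — complement

yes, True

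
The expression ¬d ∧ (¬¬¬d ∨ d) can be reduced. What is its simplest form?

¬d ∧ (¬¬¬d ∨ d)
= ¬d ∧ (¬d ∨ d)   — double negation
= ¬d   — complement / identity

¬d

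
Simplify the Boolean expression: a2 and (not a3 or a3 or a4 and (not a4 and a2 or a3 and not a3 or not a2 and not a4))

a2 and (not a3 or a3 or a4 and (not a4 and a2 or a3 and not a3 or not a2 and not a4))
= a2 and (not a3 or a3 or a4 and (not a4 and a2 or not a2 and not a4))   [complement / identity]
= a2 and (not a3 or a3 or a4 and not a4)   [distribution]
= a2 and (not a3 or a3)   [complement / identity]
= a2   [complement / identity]

a2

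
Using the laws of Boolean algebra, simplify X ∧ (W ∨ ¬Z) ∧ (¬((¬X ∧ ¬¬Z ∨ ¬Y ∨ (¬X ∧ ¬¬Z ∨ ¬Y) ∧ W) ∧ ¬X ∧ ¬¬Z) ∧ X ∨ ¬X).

X ∧ (W ∨ ¬Z)

X ∧ (W ∨ ¬Z) ∧ (¬((¬X ∧ ¬¬Z ∨ ¬Y ∨ (¬X ∧ ¬¬Z ∨ ¬Y) ∧ W) ∧ ¬X ∧ ¬¬Z) ∧ X ∨ ¬X)
= X ∧ (W ∨ ¬Z) ∧ (¬((¬X ∧ ¬¬Z ∨ ¬Y) ∧ ¬X ∧ ¬¬Z) ∧ X ∨ ¬X)
= X ∧ (W ∨ ¬Z) ∧ (¬(¬X ∧ ¬¬Z) ∧ X ∨ ¬X)
= X ∧ (W ∨ ¬Z) ∧ ((X ∨ ¬Z) ∧ X ∨ ¬X)
= X ∧ (W ∨ ¬Z) ∧ (X ∨ ¬X)
= X ∧ (W ∨ ¬Z)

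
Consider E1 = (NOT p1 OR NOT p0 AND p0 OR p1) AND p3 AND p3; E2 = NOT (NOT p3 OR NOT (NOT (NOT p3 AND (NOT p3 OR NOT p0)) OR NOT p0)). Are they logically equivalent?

Yes

E1: (NOT p1 OR NOT p0 AND p0 OR p1) AND p3 AND p3
    = (NOT p1 OR p1) AND p3 AND p3   — complement / identity
    = p3 AND p3   — complement / identity
    = p3   — idempotence
E2: NOT (NOT p3 OR NOT (NOT (NOT p3 AND (NOT p3 OR NOT p0)) OR NOT p0))
    = NOT (NOT p3 OR NOT (NOT NOT p3 OR NOT p0))   — absorption
    = p3 AND (NOT NOT p3 OR NOT p0)   — De Morgan
    = p3 AND (p3 OR NOT p0)   — double negation
    = p3   — absorption
Both reduce to p3, so they are equivalent.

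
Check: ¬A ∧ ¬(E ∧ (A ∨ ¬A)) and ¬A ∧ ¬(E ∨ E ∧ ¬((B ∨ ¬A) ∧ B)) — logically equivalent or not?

E1: ¬A ∧ ¬(E ∧ (A ∨ ¬A))
    = ¬A ∧ ¬E
E2: ¬A ∧ ¬(E ∨ E ∧ ¬((B ∨ ¬A) ∧ B))
    = ¬A ∧ ¬(E ∨ E ∧ ¬B)
    = ¬A ∧ ¬E
Both reduce to ¬A ∧ ¬E, so they are equivalent.

Yes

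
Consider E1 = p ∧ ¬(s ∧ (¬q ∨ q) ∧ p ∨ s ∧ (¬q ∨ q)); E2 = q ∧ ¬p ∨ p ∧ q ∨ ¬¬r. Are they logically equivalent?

E1: p ∧ ¬(s ∧ (¬q ∨ q) ∧ p ∨ s ∧ (¬q ∨ q))
    = p ∧ ¬(s ∧ (¬q ∨ q))   [absorption]
    = p ∧ ¬s   [complement / identity]
E2: q ∧ ¬p ∨ p ∧ q ∨ ¬¬r
    = q ∨ ¬¬r   [distribution]
    = q ∨ r   [double negation]
These differ: at p=0, q=1, r=1, s=0, E1 = 0 but E2 = 1.

No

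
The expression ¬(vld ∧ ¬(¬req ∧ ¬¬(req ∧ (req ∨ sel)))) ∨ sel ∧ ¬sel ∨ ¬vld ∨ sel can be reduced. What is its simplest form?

¬vld ∨ sel

¬(vld ∧ ¬(¬req ∧ ¬¬(req ∧ (req ∨ sel)))) ∨ sel ∧ ¬sel ∨ ¬vld ∨ sel
= ¬(vld ∧ (req ∨ ¬(req ∧ (req ∨ sel)))) ∨ sel ∧ ¬sel ∨ ¬vld ∨ sel   [De Morgan]
= ¬(vld ∧ (req ∨ ¬req)) ∨ sel ∧ ¬sel ∨ ¬vld ∨ sel   [absorption]
= ¬vld ∨ sel ∧ ¬sel ∨ ¬vld ∨ sel   [complement / identity]
= ¬vld ∨ ¬vld ∨ sel   [complement / identity]
= ¬vld ∨ sel   [idempotence]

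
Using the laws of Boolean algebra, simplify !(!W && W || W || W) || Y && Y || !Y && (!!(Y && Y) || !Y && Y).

!W || Y

!(!W && W || W || W) || Y && Y || !Y && (!!(Y && Y) || !Y && Y)
= !(!W && W || W || W) || Y && Y || !Y && (Y && Y || !Y && Y)   (double negation)
= !(W || W) || Y && Y || !Y && (Y && Y || !Y && Y)   (complement / identity)
= !(W || W) || Y && Y || !Y && Y   (distribution)
= !(W || W) || Y   (distribution)
= !W || Y   (idempotence)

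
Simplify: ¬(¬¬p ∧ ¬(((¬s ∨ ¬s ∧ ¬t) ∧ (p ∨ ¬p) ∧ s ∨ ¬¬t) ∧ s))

¬(¬¬p ∧ ¬(((¬s ∨ ¬s ∧ ¬t) ∧ (p ∨ ¬p) ∧ s ∨ ¬¬t) ∧ s))
= ¬(¬¬p ∧ ¬((¬s ∧ (p ∨ ¬p) ∧ s ∨ ¬¬t) ∧ s))   [absorption]
= ¬(¬¬p ∧ ¬((¬s ∧ s ∨ ¬¬t) ∧ s))   [complement / identity]
= ¬(¬¬p ∧ ¬((¬s ∧ s ∨ t) ∧ s))   [double negation]
= ¬(¬¬p ∧ ¬(t ∧ s))   [complement / identity]
= ¬p ∨ t ∧ s   [De Morgan]

¬p ∨ t ∧ s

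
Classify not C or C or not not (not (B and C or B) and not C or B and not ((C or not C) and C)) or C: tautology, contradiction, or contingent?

tautology

not C or C or not not (not (B and C or B) and not C or B and not ((C or not C) and C)) or C
= not C or C or not (B and C or B) and not C or B and not ((C or not C) and C) or C   — double negation
= not C or C or not (B and C or B) and not C or B and not C or C   — complement / identity
= not C or C or not B and not C or B and not C or C   — absorption
= not C or C or not C or C   — distribution
= not C or C   — idempotence
= True   — complement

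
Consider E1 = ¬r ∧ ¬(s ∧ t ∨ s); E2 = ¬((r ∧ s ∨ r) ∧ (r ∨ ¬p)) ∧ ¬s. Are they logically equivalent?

Yes

E1: ¬r ∧ ¬(s ∧ t ∨ s)
    = ¬r ∧ ¬s
E2: ¬((r ∧ s ∨ r) ∧ (r ∨ ¬p)) ∧ ¬s
    = ¬(r ∧ (r ∨ ¬p)) ∧ ¬s
    = ¬r ∧ ¬s
Both reduce to ¬r ∧ ¬s, so they are equivalent.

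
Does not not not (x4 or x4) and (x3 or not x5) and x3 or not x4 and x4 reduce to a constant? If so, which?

no

not not not (x4 or x4) and (x3 or not x5) and x3 or not x4 and x4
= not not not x4 and (x3 or not x5) and x3 or not x4 and x4   — idempotence
= not not not x4 and (x3 or not x5) and x3   — complement / identity
= not x4 and (x3 or not x5) and x3   — double negation
= not x4 and x3   — absorption
This depends on x3, x4, so it is not a constant.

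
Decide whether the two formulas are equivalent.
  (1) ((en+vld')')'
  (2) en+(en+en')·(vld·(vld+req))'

E1: ((en+vld')')'
    = en+vld'   [double negation]
E2: en+(en+en')·(vld·(vld+req))'
    = en+(en+en')·vld'   [absorption]
    = en+vld'   [complement / identity]
Both reduce to en+vld', so they are equivalent.

Yes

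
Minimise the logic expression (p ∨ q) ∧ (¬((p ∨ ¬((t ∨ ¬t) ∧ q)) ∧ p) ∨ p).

p ∨ q

(p ∨ q) ∧ (¬((p ∨ ¬((t ∨ ¬t) ∧ q)) ∧ p) ∨ p)
= (p ∨ q) ∧ (¬((p ∨ ¬q) ∧ p) ∨ p)   — complement / identity
= (p ∨ q) ∧ (¬p ∨ p)   — absorption
= p ∨ q   — complement / identity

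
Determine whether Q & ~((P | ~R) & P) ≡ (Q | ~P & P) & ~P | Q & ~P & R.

Yes

E1: Q & ~((P | ~R) & P)
    = Q & ~P   (absorption)
E2: (Q | ~P & P) & ~P | Q & ~P & R
    = Q & ~P | Q & ~P & R   (complement / identity)
    = Q & ~P   (absorption)
Both reduce to Q & ~P, so they are equivalent.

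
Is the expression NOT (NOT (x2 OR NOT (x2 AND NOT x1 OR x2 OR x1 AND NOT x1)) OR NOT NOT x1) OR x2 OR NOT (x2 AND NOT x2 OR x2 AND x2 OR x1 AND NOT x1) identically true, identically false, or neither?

identically true

NOT (NOT (x2 OR NOT (x2 AND NOT x1 OR x2 OR x1 AND NOT x1)) OR NOT NOT x1) OR x2 OR NOT (x2 AND NOT x2 OR x2 AND x2 OR x1 AND NOT x1)
= NOT (NOT (x2 OR NOT (x2 OR x1 AND NOT x1)) OR NOT NOT x1) OR x2 OR NOT (x2 AND NOT x2 OR x2 AND x2 OR x1 AND NOT x1)
= NOT (NOT (x2 OR NOT (x2 OR x1 AND NOT x1)) OR NOT NOT x1) OR x2 OR NOT (x2 OR x1 AND NOT x1)
= (x2 OR NOT (x2 OR x1 AND NOT x1)) AND NOT x1 OR x2 OR NOT (x2 OR x1 AND NOT x1)
= x2 OR NOT (x2 OR x1 AND NOT x1)
= x2 OR NOT x2
= TRUE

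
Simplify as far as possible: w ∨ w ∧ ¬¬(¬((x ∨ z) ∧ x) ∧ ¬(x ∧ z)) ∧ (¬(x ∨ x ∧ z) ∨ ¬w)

w ∨ w ∧ ¬¬(¬((x ∨ z) ∧ x) ∧ ¬(x ∧ z)) ∧ (¬(x ∨ x ∧ z) ∨ ¬w)
= w ∨ w ∧ ¬((x ∨ z) ∧ x ∨ x ∧ z) ∧ (¬(x ∨ x ∧ z) ∨ ¬w)   [De Morgan]
= w ∨ w ∧ ¬(x ∨ x ∧ z) ∧ (¬(x ∨ x ∧ z) ∨ ¬w)   [absorption]
= w ∨ w ∧ ¬(x ∨ x ∧ z)   [absorption]
= w ∨ w ∧ ¬x   [absorption]
= w   [absorption]

w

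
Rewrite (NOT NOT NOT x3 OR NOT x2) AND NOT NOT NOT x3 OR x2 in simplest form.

(NOT NOT NOT x3 OR NOT x2) AND NOT NOT NOT x3 OR x2
= (NOT x3 OR NOT x2) AND NOT NOT NOT x3 OR x2   [double negation]
= (NOT x3 OR NOT x2) AND NOT x3 OR x2   [double negation]
= NOT x3 OR x2   [absorption]

NOT x3 OR x2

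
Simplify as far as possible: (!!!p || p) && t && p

(!!!p || p) && t && p
= (!p || p) && t && p
= t && p

t && p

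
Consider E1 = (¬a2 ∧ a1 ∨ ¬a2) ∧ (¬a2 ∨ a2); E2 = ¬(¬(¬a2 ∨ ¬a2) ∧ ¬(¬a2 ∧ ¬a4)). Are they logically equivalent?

Yes

E1: (¬a2 ∧ a1 ∨ ¬a2) ∧ (¬a2 ∨ a2)
    = ¬a2 ∧ a1 ∨ ¬a2   — complement / identity
    = ¬a2   — absorption
E2: ¬(¬(¬a2 ∨ ¬a2) ∧ ¬(¬a2 ∧ ¬a4))
    = ¬a2 ∨ ¬a2 ∨ ¬a2 ∧ ¬a4   — De Morgan
    = ¬a2 ∨ ¬a2 ∧ ¬a4   — idempotence
    = ¬a2   — absorption
Both reduce to ¬a2, so they are equivalent.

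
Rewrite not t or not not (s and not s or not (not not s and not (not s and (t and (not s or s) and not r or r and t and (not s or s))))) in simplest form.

not t or not s

not t or not not (s and not s or not (not not s and not (not s and (t and (not s or s) and not r or r and t and (not s or s)))))
= not t or not not (s and not s or not (not not s and not (not s and t and (not s or s))))   — distribution
= not t or not not (s and not s or not s or not s and t and (not s or s))   — De Morgan
= not t or not not (not s or not s and t and (not s or s))   — complement / identity
= not t or not not (not s or not s and t)   — complement / identity
= not t or not not not s   — absorption
= not t or not s   — double negation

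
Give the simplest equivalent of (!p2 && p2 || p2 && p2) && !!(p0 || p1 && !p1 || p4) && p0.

p2 && p0

(!p2 && p2 || p2 && p2) && !!(p0 || p1 && !p1 || p4) && p0
= p2 && !!(p0 || p1 && !p1 || p4) && p0
= p2 && (p0 || p1 && !p1 || p4) && p0
= p2 && (p0 || p4) && p0
= p2 && p0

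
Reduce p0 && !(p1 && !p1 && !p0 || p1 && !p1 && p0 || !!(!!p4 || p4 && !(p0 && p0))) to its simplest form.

p0 && !p4

p0 && !(p1 && !p1 && !p0 || p1 && !p1 && p0 || !!(!!p4 || p4 && !(p0 && p0)))
= p0 && !(p1 && !p1 || !!(!!p4 || p4 && !(p0 && p0)))   [distribution]
= p0 && !(p1 && !p1 || !!(p4 || p4 && !(p0 && p0)))   [double negation]
= p0 && !!!(p4 || p4 && !(p0 && p0))   [complement / identity]
= p0 && !(p4 || p4 && !(p0 && p0))   [double negation]
= p0 && !(p4 || p4 && !p0)   [idempotence]
= p0 && !p4   [absorption]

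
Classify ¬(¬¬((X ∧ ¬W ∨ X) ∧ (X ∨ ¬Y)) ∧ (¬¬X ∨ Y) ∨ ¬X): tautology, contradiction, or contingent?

contradiction

¬(¬¬((X ∧ ¬W ∨ X) ∧ (X ∨ ¬Y)) ∧ (¬¬X ∨ Y) ∨ ¬X)
= ¬(¬¬(X ∧ (X ∨ ¬Y)) ∧ (¬¬X ∨ Y) ∨ ¬X)
= ¬(¬¬X ∧ (¬¬X ∨ Y) ∨ ¬X)
= ¬(¬¬X ∨ ¬X)
= ¬X ∧ X
= False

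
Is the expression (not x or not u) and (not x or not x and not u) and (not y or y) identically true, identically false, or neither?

neither

(not x or not u) and (not x or not x and not u) and (not y or y)
= (not x or not u) and (not x or not x and not u)   [complement / identity]
= (not x or not u) and not x   [absorption]
= not x   [absorption]
This depends on x, so it is not a constant.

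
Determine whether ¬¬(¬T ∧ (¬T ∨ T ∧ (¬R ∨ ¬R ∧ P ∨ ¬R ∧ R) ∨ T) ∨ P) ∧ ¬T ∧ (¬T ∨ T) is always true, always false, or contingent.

¬¬(¬T ∧ (¬T ∨ T ∧ (¬R ∨ ¬R ∧ P ∨ ¬R ∧ R) ∨ T) ∨ P) ∧ ¬T ∧ (¬T ∨ T)
= (¬T ∧ (¬T ∨ T ∧ (¬R ∨ ¬R ∧ P ∨ ¬R ∧ R) ∨ T) ∨ P) ∧ ¬T ∧ (¬T ∨ T)
= (¬T ∧ (¬T ∨ T ∧ (¬R ∨ ¬R ∧ P) ∨ T) ∨ P) ∧ ¬T ∧ (¬T ∨ T)
= (¬T ∧ (¬T ∨ T ∧ ¬R ∨ T) ∨ P) ∧ ¬T ∧ (¬T ∨ T)
= (¬T ∧ (¬T ∨ T) ∨ P) ∧ ¬T ∧ (¬T ∨ T)
= ¬T ∧ (¬T ∨ T)
= ¬T
This depends on T, so it is not a constant.

contingent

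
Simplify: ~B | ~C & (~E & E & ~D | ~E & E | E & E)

~B | ~C & (~E & E & ~D | ~E & E | E & E)
= ~B | ~C & (~E & E | E & E)   [absorption]
= ~B | ~C & E   [distribution]

~B | ~C & E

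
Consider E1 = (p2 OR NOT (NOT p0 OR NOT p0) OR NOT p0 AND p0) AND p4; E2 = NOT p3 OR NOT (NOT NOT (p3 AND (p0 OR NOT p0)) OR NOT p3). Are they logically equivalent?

No

E1: (p2 OR NOT (NOT p0 OR NOT p0) OR NOT p0 AND p0) AND p4
    = (p2 OR p0 AND p0 OR NOT p0 AND p0) AND p4   [De Morgan]
    = (p2 OR p0) AND p4   [distribution]
E2: NOT p3 OR NOT (NOT NOT (p3 AND (p0 OR NOT p0)) OR NOT p3)
    = NOT p3 OR NOT (NOT NOT p3 OR NOT p3)   [complement / identity]
    = NOT p3 OR NOT p3 AND p3   [De Morgan]
    = NOT p3   [complement / identity]
These differ: at p0=0, p2=1, p3=0, p4=0, E1 = 0 but E2 = 1.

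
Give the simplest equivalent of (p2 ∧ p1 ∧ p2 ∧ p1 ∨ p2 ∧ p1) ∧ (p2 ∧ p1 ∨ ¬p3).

(p2 ∧ p1 ∧ p2 ∧ p1 ∨ p2 ∧ p1) ∧ (p2 ∧ p1 ∨ ¬p3)
= (p2 ∧ p1 ∨ p2 ∧ p1) ∧ (p2 ∧ p1 ∨ ¬p3)   (idempotence)
= p2 ∧ p1 ∧ (p2 ∧ p1 ∨ ¬p3)   (idempotence)
= p2 ∧ p1   (absorption)

p2 ∧ p1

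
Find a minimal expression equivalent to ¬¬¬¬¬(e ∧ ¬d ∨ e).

¬e

¬¬¬¬¬(e ∧ ¬d ∨ e)
= ¬¬¬¬¬e
= ¬¬¬e
= ¬e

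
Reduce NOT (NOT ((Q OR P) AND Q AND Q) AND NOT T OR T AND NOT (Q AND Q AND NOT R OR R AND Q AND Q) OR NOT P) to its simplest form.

Q AND P

NOT (NOT ((Q OR P) AND Q AND Q) AND NOT T OR T AND NOT (Q AND Q AND NOT R OR R AND Q AND Q) OR NOT P)
= NOT (NOT ((Q OR P) AND Q AND Q) AND NOT T OR T AND NOT (Q AND Q) OR NOT P)   [distribution]
= NOT (NOT (Q AND Q) AND NOT T OR T AND NOT (Q AND Q) OR NOT P)   [absorption]
= NOT (NOT (Q AND Q) OR NOT P)   [distribution]
= Q AND Q AND P   [De Morgan]
= Q AND P   [idempotence]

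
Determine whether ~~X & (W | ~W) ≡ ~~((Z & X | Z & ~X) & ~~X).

E1: ~~X & (W | ~W)
    = X & (W | ~W)   (double negation)
    = X   (complement / identity)
E2: ~~((Z & X | Z & ~X) & ~~X)
    = ~~(Z & ~~X)   (distribution)
    = Z & ~~X   (double negation)
    = Z & X   (double negation)
These differ: at W=0, X=1, Z=0, E1 = 1 but E2 = 0.

No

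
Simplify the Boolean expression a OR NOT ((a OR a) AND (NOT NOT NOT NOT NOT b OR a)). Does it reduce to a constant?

a OR NOT ((a OR a) AND (NOT NOT NOT NOT NOT b OR a))
= a OR NOT ((a OR a) AND (NOT NOT NOT b OR a))
= a OR NOT ((a OR a) AND (NOT b OR a))
= a OR NOT (a OR a AND NOT b)
= a OR NOT a
= TRUE

TRUE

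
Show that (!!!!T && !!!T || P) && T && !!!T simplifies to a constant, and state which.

(!!!!T && !!!T || P) && T && !!!T
= (!!T && !!!T || P) && T && !!!T   (double negation)
= (!!T && !T || P) && T && !!!T   (double negation)
= (T && !T || P) && T && !!!T   (double negation)
= (T && !T || P) && T && !T   (double negation)
= T && !T   (absorption)
= false   (complement)

false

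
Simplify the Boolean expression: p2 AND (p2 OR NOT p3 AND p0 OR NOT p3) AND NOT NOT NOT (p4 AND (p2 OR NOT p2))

p2 AND (p2 OR NOT p3 AND p0 OR NOT p3) AND NOT NOT NOT (p4 AND (p2 OR NOT p2))
= p2 AND (p2 OR NOT p3 AND p0 OR NOT p3) AND NOT NOT NOT p4   — complement / identity
= p2 AND (p2 OR NOT p3 AND p0 OR NOT p3) AND NOT p4   — double negation
= p2 AND (p2 OR NOT p3) AND NOT p4   — absorption
= p2 AND NOT p4   — absorption

p2 AND NOT p4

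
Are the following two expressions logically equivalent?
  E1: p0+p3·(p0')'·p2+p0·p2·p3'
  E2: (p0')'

E1: p0+p3·(p0')'·p2+p0·p2·p3'
    = p0+p3·p0·p2+p0·p2·p3'   — double negation
    = p0+p0·p2   — distribution
    = p0   — absorption
E2: (p0')'
    = p0   — double negation
Both reduce to p0, so they are equivalent.

Yes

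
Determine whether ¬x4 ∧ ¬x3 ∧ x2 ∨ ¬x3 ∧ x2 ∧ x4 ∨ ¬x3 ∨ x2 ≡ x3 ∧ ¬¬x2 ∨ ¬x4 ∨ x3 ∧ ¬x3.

No

E1: ¬x4 ∧ ¬x3 ∧ x2 ∨ ¬x3 ∧ x2 ∧ x4 ∨ ¬x3 ∨ x2
    = ¬x3 ∧ x2 ∨ ¬x3 ∨ x2
    = ¬x3 ∨ x2
E2: x3 ∧ ¬¬x2 ∨ ¬x4 ∨ x3 ∧ ¬x3
    = x3 ∧ ¬¬x2 ∨ ¬x4
    = x3 ∧ x2 ∨ ¬x4
These differ: at x2=0, x3=0, x4=1, E1 = 1 but E2 = 0.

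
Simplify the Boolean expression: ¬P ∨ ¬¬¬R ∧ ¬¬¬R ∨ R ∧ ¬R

¬P ∨ ¬R

¬P ∨ ¬¬¬R ∧ ¬¬¬R ∨ R ∧ ¬R
= ¬P ∨ ¬R ∧ ¬¬¬R ∨ R ∧ ¬R   (double negation)
= ¬P ∨ ¬R ∧ ¬R ∨ R ∧ ¬R   (double negation)
= ¬P ∨ ¬R   (distribution)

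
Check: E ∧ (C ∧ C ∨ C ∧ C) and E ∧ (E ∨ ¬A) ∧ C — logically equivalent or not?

Yes

E1: E ∧ (C ∧ C ∨ C ∧ C)
    = E ∧ C ∧ C   (idempotence)
    = E ∧ C   (idempotence)
E2: E ∧ (E ∨ ¬A) ∧ C
    = E ∧ C   (absorption)
Both reduce to E ∧ C, so they are equivalent.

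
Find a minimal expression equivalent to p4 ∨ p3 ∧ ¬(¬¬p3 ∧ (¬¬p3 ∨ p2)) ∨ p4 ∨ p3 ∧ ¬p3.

p4

p4 ∨ p3 ∧ ¬(¬¬p3 ∧ (¬¬p3 ∨ p2)) ∨ p4 ∨ p3 ∧ ¬p3
= p4 ∨ p3 ∧ ¬¬¬p3 ∨ p4 ∨ p3 ∧ ¬p3   [absorption]
= p4 ∨ p3 ∧ ¬p3 ∨ p4 ∨ p3 ∧ ¬p3   [double negation]
= p4 ∨ p3 ∧ ¬p3   [idempotence]
= p4   [complement / identity]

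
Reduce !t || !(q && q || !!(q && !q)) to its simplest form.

!t || !q

!t || !(q && q || !!(q && !q))
= !t || !(q && q || q && !q)   [double negation]
= !t || !q   [distribution]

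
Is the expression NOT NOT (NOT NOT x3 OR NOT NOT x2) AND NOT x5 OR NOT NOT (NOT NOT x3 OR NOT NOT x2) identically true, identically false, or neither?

neither

NOT NOT (NOT NOT x3 OR NOT NOT x2) AND NOT x5 OR NOT NOT (NOT NOT x3 OR NOT NOT x2)
= NOT NOT (NOT NOT x3 OR NOT NOT x2)   — absorption
= NOT (NOT x3 AND NOT x2)   — De Morgan
= x3 OR x2   — De Morgan
This depends on x2, x3, so it is not a constant.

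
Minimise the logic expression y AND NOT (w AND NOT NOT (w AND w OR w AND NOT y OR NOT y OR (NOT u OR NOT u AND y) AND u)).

y AND NOT w

y AND NOT (w AND NOT NOT (w AND w OR w AND NOT y OR NOT y OR (NOT u OR NOT u AND y) AND u))
= y AND NOT (w AND NOT NOT (w AND w OR w AND NOT y OR NOT y OR NOT u AND u))   (absorption)
= y AND NOT (w AND NOT NOT (w AND (w OR NOT y) OR NOT y OR NOT u AND u))   (distribution)
= y AND NOT (w AND NOT NOT (w OR NOT y OR NOT u AND u))   (absorption)
= y AND NOT (w AND (w OR NOT y OR NOT u AND u))   (double negation)
= y AND NOT (w AND (w OR NOT y))   (complement / identity)
= y AND NOT w   (absorption)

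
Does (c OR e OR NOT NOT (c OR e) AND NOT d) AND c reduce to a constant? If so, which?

(c OR e OR NOT NOT (c OR e) AND NOT d) AND c
= (c OR e OR (c OR e) AND NOT d) AND c   — double negation
= (c OR e) AND c   — absorption
= c   — absorption
This depends on c, so it is not a constant.

no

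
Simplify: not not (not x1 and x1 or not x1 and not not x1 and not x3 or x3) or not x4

x3 or not x4

not not (not x1 and x1 or not x1 and not not x1 and not x3 or x3) or not x4
= not not (not x1 and x1 or not x1 and x1 and not x3 or x3) or not x4   [double negation]
= not not (not x1 and x1 or x3) or not x4   [absorption]
= not not x3 or not x4   [complement / identity]
= x3 or not x4   [double negation]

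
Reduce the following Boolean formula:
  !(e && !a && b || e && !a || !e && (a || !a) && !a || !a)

!(e && !a && b || e && !a || !e && (a || !a) && !a || !a)
= !(e && !a || !e && (a || !a) && !a || !a)   (absorption)
= !(e && !a || !e && !a || !a)   (complement / identity)
= !(!a || !a)   (distribution)
= a && a   (De Morgan)
= a   (idempotence)

a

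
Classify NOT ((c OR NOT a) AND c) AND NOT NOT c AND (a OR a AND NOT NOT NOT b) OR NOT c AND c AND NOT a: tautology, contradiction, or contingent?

contradiction

NOT ((c OR NOT a) AND c) AND NOT NOT c AND (a OR a AND NOT NOT NOT b) OR NOT c AND c AND NOT a
= NOT ((c OR NOT a) AND c) AND NOT NOT c AND (a OR a AND NOT b) OR NOT c AND c AND NOT a
= NOT ((c OR NOT a) AND c) AND c AND (a OR a AND NOT b) OR NOT c AND c AND NOT a
= NOT c AND c AND (a OR a AND NOT b) OR NOT c AND c AND NOT a
= NOT c AND c AND a OR NOT c AND c AND NOT a
= NOT c AND c
= FALSE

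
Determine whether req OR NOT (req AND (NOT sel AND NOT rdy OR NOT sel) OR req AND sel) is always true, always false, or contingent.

req OR NOT (req AND (NOT sel AND NOT rdy OR NOT sel) OR req AND sel)
= req OR NOT (req AND NOT sel OR req AND sel)
= req OR NOT req
= TRUE

always true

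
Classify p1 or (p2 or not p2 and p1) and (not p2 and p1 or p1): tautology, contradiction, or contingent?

p1 or (p2 or not p2 and p1) and (not p2 and p1 or p1)
= p1 or not p2 and p1 or p2 and p1   [distribution]
= p1 or p1   [distribution]
= p1   [idempotence]
This depends on p1, so it is not a constant.

contingent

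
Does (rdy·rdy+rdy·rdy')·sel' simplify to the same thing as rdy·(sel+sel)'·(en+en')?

E1: (rdy·rdy+rdy·rdy')·sel'
    = rdy·sel'   [distribution]
E2: rdy·(sel+sel)'·(en+en')
    = rdy·(sel+sel)'   [complement / identity]
    = rdy·sel'   [idempotence]
Both reduce to rdy·sel', so they are equivalent.

Yes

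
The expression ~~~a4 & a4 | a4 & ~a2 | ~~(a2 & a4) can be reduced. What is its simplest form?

a4

~~~a4 & a4 | a4 & ~a2 | ~~(a2 & a4)
= ~a4 & a4 | a4 & ~a2 | ~~(a2 & a4)   — double negation
= ~a4 & a4 | a4 & ~a2 | a2 & a4   — double negation
= a4 & ~a2 | a2 & a4   — complement / identity
= a4   — distribution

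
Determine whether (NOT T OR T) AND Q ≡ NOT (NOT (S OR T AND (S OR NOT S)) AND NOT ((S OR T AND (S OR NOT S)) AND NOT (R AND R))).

No

E1: (NOT T OR T) AND Q
    = Q   (complement / identity)
E2: NOT (NOT (S OR T AND (S OR NOT S)) AND NOT ((S OR T AND (S OR NOT S)) AND NOT (R AND R)))
    = S OR T AND (S OR NOT S) OR (S OR T AND (S OR NOT S)) AND NOT (R AND R)   (De Morgan)
    = S OR T AND (S OR NOT S) OR (S OR T AND (S OR NOT S)) AND NOT R   (idempotence)
    = S OR T AND (S OR NOT S)   (absorption)
    = S OR T   (complement / identity)
These differ: at Q=0, R=1, S=1, T=1, E1 = 0 but E2 = 1.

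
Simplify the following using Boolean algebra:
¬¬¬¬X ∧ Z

¬¬¬¬X ∧ Z
= ¬¬X ∧ Z   (double negation)
= X ∧ Z   (double negation)

X ∧ Z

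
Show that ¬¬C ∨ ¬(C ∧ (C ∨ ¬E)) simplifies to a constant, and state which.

True

¬¬C ∨ ¬(C ∧ (C ∨ ¬E))
= ¬¬C ∨ ¬C   (absorption)
= C ∨ ¬C   (double negation)
= True   (complement)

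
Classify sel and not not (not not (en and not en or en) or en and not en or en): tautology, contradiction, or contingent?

sel and not not (not not (en and not en or en) or en and not en or en)
= sel and not not (en and not en or en or en and not en or en)   (double negation)
= sel and not not (en and not en or en)   (idempotence)
= sel and not not en   (complement / identity)
= sel and en   (double negation)
This depends on en, sel, so it is not a constant.

contingent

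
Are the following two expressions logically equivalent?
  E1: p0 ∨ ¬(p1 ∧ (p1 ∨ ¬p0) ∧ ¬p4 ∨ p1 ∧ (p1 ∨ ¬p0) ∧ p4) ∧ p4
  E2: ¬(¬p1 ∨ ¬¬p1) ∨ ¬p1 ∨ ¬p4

E1: p0 ∨ ¬(p1 ∧ (p1 ∨ ¬p0) ∧ ¬p4 ∨ p1 ∧ (p1 ∨ ¬p0) ∧ p4) ∧ p4
    = p0 ∨ ¬(p1 ∧ (p1 ∨ ¬p0)) ∧ p4   [distribution]
    = p0 ∨ ¬p1 ∧ p4   [absorption]
E2: ¬(¬p1 ∨ ¬¬p1) ∨ ¬p1 ∨ ¬p4
    = p1 ∧ ¬p1 ∨ ¬p1 ∨ ¬p4   [De Morgan]
    = ¬p1 ∨ ¬p4   [complement / identity]
These differ: at p0=0, p1=1, p4=0, E1 = 0 but E2 = 1.

No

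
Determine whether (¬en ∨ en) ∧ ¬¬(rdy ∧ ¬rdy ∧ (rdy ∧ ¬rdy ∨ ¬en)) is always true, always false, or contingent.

always false

(¬en ∨ en) ∧ ¬¬(rdy ∧ ¬rdy ∧ (rdy ∧ ¬rdy ∨ ¬en))
= (¬en ∨ en) ∧ ¬¬(rdy ∧ ¬rdy)   — absorption
= (¬en ∨ en) ∧ rdy ∧ ¬rdy   — double negation
= rdy ∧ ¬rdy   — complement / identity
= False   — complement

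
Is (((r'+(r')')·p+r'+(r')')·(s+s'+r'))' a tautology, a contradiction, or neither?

(((r'+(r')')·p+r'+(r')')·(s+s'+r'))'
= ((r'+(r')')·(s+s'+r'))'   [absorption]
= (r'+(r')'·(s+s'))'   [distribution]
= (r'+(r')')'   [complement / identity]
= r·r'   [De Morgan]
= 0   [complement]

contradiction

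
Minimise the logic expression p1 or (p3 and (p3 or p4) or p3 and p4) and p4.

p1 or (p3 and (p3 or p4) or p3 and p4) and p4
= p1 or (p3 or p3 and p4) and p4   — absorption
= p1 or p3 and p4   — absorption

p1 or p3 and p4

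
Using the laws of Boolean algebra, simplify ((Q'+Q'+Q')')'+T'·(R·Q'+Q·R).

((Q'+Q'+Q')')'+T'·(R·Q'+Q·R)
= ((Q'+Q')')'+T'·(R·Q'+Q·R)   (idempotence)
= ((Q')')'+T'·(R·Q'+Q·R)   (idempotence)
= ((Q')')'+T'·R   (distribution)
= Q'+T'·R   (double negation)

Q'+T'·R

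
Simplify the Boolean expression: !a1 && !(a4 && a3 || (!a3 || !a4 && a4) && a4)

!a1 && !(a4 && a3 || (!a3 || !a4 && a4) && a4)
= !a1 && !(a4 && a3 || !a3 && a4)
= !a1 && !a4

!a1 && !a4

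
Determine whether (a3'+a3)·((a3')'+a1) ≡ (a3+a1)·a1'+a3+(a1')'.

E1: (a3'+a3)·((a3')'+a1)
    = (a3')'+a1
    = a3+a1
E2: (a3+a1)·a1'+a3+(a1')'
    = (a3+a1)·a1'+a3+a1
    = a3+a1
Both reduce to a3+a1, so they are equivalent.

Yes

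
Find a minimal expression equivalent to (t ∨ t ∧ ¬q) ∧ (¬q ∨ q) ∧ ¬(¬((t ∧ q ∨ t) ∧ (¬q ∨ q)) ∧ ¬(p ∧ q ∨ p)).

t

(t ∨ t ∧ ¬q) ∧ (¬q ∨ q) ∧ ¬(¬((t ∧ q ∨ t) ∧ (¬q ∨ q)) ∧ ¬(p ∧ q ∨ p))
= t ∧ (¬q ∨ q) ∧ ¬(¬((t ∧ q ∨ t) ∧ (¬q ∨ q)) ∧ ¬(p ∧ q ∨ p))   — absorption
= t ∧ (¬q ∨ q) ∧ ¬(¬(t ∧ (¬q ∨ q)) ∧ ¬(p ∧ q ∨ p))   — absorption
= t ∧ (¬q ∨ q) ∧ ¬(¬(t ∧ (¬q ∨ q)) ∧ ¬p)   — absorption
= t ∧ (¬q ∨ q) ∧ (t ∧ (¬q ∨ q) ∨ p)   — De Morgan
= t ∧ (¬q ∨ q)   — absorption
= t   — complement / identity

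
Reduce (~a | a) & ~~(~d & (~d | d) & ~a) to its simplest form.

~d & ~a

(~a | a) & ~~(~d & (~d | d) & ~a)
= (~a | a) & ~d & (~d | d) & ~a
= ~d & (~d | d) & ~a
= ~d & ~a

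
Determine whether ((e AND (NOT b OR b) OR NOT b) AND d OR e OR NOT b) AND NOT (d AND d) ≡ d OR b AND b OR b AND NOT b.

E1: ((e AND (NOT b OR b) OR NOT b) AND d OR e OR NOT b) AND NOT (d AND d)
    = ((e OR NOT b) AND d OR e OR NOT b) AND NOT (d AND d)
    = (e OR NOT b) AND NOT (d AND d)
    = (e OR NOT b) AND NOT d
E2: d OR b AND b OR b AND NOT b
    = d OR b
These differ: at b=0, d=1, e=0, E1 = 0 but E2 = 1.

No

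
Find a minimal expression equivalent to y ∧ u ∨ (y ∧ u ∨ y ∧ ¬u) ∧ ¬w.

y ∧ u ∨ (y ∧ u ∨ y ∧ ¬u) ∧ ¬w
= y ∧ u ∨ y ∧ ¬w
= (u ∨ ¬w) ∧ y

(u ∨ ¬w) ∧ y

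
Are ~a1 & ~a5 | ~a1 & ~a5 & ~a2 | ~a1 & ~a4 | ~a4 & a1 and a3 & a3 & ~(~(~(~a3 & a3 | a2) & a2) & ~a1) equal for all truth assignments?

E1: ~a1 & ~a5 | ~a1 & ~a5 & ~a2 | ~a1 & ~a4 | ~a4 & a1
    = ~a1 & ~a5 | ~a1 & ~a4 | ~a4 & a1   (absorption)
    = ~a1 & ~a5 | ~a4   (distribution)
E2: a3 & a3 & ~(~(~(~a3 & a3 | a2) & a2) & ~a1)
    = a3 & a3 & ~(~(~a2 & a2) & ~a1)   (complement / identity)
    = a3 & ~(~(~a2 & a2) & ~a1)   (idempotence)
    = a3 & (~a2 & a2 | a1)   (De Morgan)
    = a3 & a1   (complement / identity)
These differ: at a1=1, a2=0, a3=1, a4=1, a5=0, E1 = 0 but E2 = 1.

No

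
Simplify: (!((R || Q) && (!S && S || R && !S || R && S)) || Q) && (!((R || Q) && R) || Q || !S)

(!((R || Q) && (!S && S || R && !S || R && S)) || Q) && (!((R || Q) && R) || Q || !S)
= (!((R || Q) && (!S && S || R)) || Q) && (!((R || Q) && R) || Q || !S)
= (!((R || Q) && R) || Q) && (!((R || Q) && R) || Q || !S)
= !((R || Q) && R) || Q
= !R || Q

!R || Q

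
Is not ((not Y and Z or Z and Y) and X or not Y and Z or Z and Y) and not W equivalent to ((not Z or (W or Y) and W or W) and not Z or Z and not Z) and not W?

E1: not ((not Y and Z or Z and Y) and X or not Y and Z or Z and Y) and not W
    = not (not Y and Z or Z and Y) and not W   (absorption)
    = not Z and not W   (distribution)
E2: ((not Z or (W or Y) and W or W) and not Z or Z and not Z) and not W
    = ((not Z or W or W) and not Z or Z and not Z) and not W   (absorption)
    = ((not Z or W) and not Z or Z and not Z) and not W   (idempotence)
    = (not Z or W) and not Z and not W   (complement / identity)
    = not Z and not W   (absorption)
Both reduce to not Z and not W, so they are equivalent.

Yes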